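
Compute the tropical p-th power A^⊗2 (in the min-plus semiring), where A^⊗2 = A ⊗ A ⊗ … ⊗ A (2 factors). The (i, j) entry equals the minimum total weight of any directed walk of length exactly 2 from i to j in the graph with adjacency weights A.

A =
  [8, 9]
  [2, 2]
A^⊗2 =
  [11, 11]
  [4, 4]

Each entry (A^⊗2)_ij equals the minimum over all length-2 walks i = v_0 → v_1 → … → v_2 = j of Σ_t A[v_t][v_{t+1}]. For example, for (i, j) = (0, 1) we minimise over 2 possible intermediate vertex sequences; the minimum is 11, attained along the walk 0 → 1 → 1.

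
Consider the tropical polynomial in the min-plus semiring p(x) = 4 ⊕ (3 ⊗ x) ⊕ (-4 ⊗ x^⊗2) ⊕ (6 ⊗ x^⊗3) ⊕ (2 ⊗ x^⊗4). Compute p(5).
p(5) = 4

A tropical monomial a ⊗ x^⊗i evaluates to a + i · x. Evaluating each term at x = 5:
  Term 0 contributes 4 + 0 · 5 = 4
  Term 1 contributes 3 + 1 · 5 = 8
  Term 2 contributes -4 + 2 · 5 = 6
  Term 3 contributes 6 + 3 · 5 = 21
  Term 4 contributes 2 + 4 · 5 = 22
p(5) = ⊕ of these = min[4, 8, 6, 21, 22] = 4.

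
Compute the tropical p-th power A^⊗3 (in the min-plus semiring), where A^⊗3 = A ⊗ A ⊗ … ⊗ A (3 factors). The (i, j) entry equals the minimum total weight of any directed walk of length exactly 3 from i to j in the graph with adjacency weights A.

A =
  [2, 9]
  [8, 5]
A^⊗3 =
  [6, 13]
  [12, 15]

Each entry (A^⊗3)_ij equals the minimum over all length-3 walks i = v_0 → v_1 → … → v_3 = j of Σ_t A[v_t][v_{t+1}]. For example, for (i, j) = (0, 1) we minimise over 4 possible intermediate vertex sequences; the minimum is 13, attained along the walk 0 → 0 → 0 → 1.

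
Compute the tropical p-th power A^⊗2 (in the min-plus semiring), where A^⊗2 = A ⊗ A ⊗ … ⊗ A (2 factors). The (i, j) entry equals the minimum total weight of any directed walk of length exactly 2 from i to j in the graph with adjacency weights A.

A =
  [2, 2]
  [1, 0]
A^⊗2 =
  [3, 2]
  [1, 0]

Each entry (A^⊗2)_ij equals the minimum over all length-2 walks i = v_0 → v_1 → … → v_2 = j of Σ_t A[v_t][v_{t+1}]. For example, for (i, j) = (0, 1) we minimise over 2 possible intermediate vertex sequences; the minimum is 2, attained along the walk 0 → 1 → 1.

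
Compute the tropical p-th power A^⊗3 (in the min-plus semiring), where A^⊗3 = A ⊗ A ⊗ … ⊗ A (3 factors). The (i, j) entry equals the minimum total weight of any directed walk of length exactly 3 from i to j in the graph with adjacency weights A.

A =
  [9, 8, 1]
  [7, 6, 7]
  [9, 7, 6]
A^⊗3 =
  [15, 14, 11]
  [17, 15, 14]
  [19, 17, 15]

Each entry (A^⊗3)_ij equals the minimum over all length-3 walks i = v_0 → v_1 → … → v_3 = j of Σ_t A[v_t][v_{t+1}]. For example, for (i, j) = (0, 2) we minimise over 9 possible intermediate vertex sequences; the minimum is 11, attained along the walk 0 → 2 → 0 → 2.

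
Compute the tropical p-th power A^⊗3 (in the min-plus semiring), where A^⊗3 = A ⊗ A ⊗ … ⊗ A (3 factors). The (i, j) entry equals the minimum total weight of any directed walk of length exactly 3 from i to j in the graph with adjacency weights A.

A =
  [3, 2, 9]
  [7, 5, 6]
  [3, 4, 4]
A^⊗3 =
  [9, 8, 11]
  [12, 11, 14]
  [9, 8, 11]

Each entry (A^⊗3)_ij equals the minimum over all length-3 walks i = v_0 → v_1 → … → v_3 = j of Σ_t A[v_t][v_{t+1}]. For example, for (i, j) = (0, 2) we minimise over 9 possible intermediate vertex sequences; the minimum is 11, attained along the walk 0 → 0 → 1 → 2.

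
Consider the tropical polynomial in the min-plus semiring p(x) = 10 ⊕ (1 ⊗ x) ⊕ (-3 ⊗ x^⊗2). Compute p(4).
p(4) = 5

A tropical monomial a ⊗ x^⊗i evaluates to a + i · x. Evaluating each term at x = 4:
  Term 0 contributes 10 + 0 · 4 = 10
  Term 1 contributes 1 + 1 · 4 = 5
  Term 2 contributes -3 + 2 · 4 = 5
p(4) = ⊕ of these = min[10, 5, 5] = 5.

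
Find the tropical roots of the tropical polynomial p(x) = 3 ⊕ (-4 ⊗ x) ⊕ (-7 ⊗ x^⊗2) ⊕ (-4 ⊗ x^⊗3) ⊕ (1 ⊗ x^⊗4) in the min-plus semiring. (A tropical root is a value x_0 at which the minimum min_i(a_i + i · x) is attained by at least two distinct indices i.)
Roots: {-5, -3, 3, 7}

Each tropical root is a break point of the lower envelope of the lines y = a_i + i · x (there are 5 lines, with slopes 0, 1, ..., 4). Only the lines that attain the minimum somewhere contribute to roots; other lines are dominated. Here the surviving (envelope) indices are i = 4, i = 3, i = 2, i = 1, i = 0.
Intersections between consecutive envelope lines give the roots: for adjacent envelope indices i < j the intersection is x = (a_i − a_j) / (j − i). Reading off the sorted break points: {-5, -3, 3, 7}.
Verification: at each break x_0, at least two indices attain the minimum of min_i(a_i + i · x_0).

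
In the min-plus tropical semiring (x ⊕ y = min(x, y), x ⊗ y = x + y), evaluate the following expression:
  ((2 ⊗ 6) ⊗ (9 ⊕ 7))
((2 ⊗ 6) ⊗ (9 ⊕ 7)) = 15

Expand innermost to outermost. Recall ⊕ takes the minimum of its arguments and ⊗ takes their sum. Working out the expression ((2 ⊗ 6) ⊗ (9 ⊕ 7)) gives 15.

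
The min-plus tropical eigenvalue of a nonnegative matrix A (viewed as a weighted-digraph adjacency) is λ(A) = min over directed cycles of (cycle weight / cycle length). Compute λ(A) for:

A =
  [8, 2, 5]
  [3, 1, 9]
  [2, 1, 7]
λ(A) = 1

Enumerate directed cycles and compute their means (weight / length). Sample:
  cycle 0 → 0: weight = 8, length = 1, mean = 8/1 ≈ 8.000
  cycle 1 → 1: weight = 1, length = 1, mean = 1/1 ≈ 1.000
  cycle 2 → 2: weight = 7, length = 1, mean = 7/1 ≈ 7.000
  cycle 0 → 1 → 0: weight = 5, length = 2, mean = 5/2 ≈ 2.500
  cycle 0 → 2 → 0: weight = 7, length = 2, mean = 7/2 ≈ 3.500
  cycle 1 → 0 → 1: weight = 5, length = 2, mean = 5/2 ≈ 2.500
Minimum mean = 1.000, attained e.g. along the cycle 1 → 1 with weight 1 and length 1. So λ(A) = 1/1 = 1.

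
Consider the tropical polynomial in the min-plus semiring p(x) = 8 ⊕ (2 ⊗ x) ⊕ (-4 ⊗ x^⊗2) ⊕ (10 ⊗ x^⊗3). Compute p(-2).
p(-2) = -8

A tropical monomial a ⊗ x^⊗i evaluates to a + i · x. Evaluating each term at x = -2:
  Term 0 contributes 8 + 0 · -2 = 8
  Term 1 contributes 2 + 1 · -2 = 0
  Term 2 contributes -4 + 2 · -2 = -8
  Term 3 contributes 10 + 3 · -2 = 4
p(-2) = ⊕ of these = min[8, 0, -8, 4] = -8.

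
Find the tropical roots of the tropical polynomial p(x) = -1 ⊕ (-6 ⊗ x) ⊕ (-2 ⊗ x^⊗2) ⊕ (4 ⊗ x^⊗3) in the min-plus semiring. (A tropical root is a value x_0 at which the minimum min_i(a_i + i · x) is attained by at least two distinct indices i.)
Roots: {-6, -4, 5}

Each tropical root is a break point of the lower envelope of the lines y = a_i + i · x (there are 4 lines, with slopes 0, 1, ..., 3). Only the lines that attain the minimum somewhere contribute to roots; other lines are dominated. Here the surviving (envelope) indices are i = 3, i = 2, i = 1, i = 0.
Intersections between consecutive envelope lines give the roots: for adjacent envelope indices i < j the intersection is x = (a_i − a_j) / (j − i). Reading off the sorted break points: {-6, -4, 5}.
Verification: at each break x_0, at least two indices attain the minimum of min_i(a_i + i · x_0).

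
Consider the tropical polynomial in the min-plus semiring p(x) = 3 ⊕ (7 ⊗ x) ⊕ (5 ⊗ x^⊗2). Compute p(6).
p(6) = 3

A tropical monomial a ⊗ x^⊗i evaluates to a + i · x. Evaluating each term at x = 6:
  Term 0 contributes 3 + 0 · 6 = 3
  Term 1 contributes 7 + 1 · 6 = 13
  Term 2 contributes 5 + 2 · 6 = 17
p(6) = ⊕ of these = min[3, 13, 17] = 3.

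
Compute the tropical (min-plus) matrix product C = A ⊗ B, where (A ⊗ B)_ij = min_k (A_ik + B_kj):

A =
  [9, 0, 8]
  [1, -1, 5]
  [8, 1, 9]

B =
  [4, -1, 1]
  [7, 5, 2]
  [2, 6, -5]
A ⊗ B =
  [7, 5, 2]
  [5, 0, 0]
  [8, 6, 3]

Apply the min-plus product entry-by-entry:
  C[0][0] = min over k of (A[0][0] + B[0][0] = 9 + 4 = 13, A[0][1] + B[1][0] = 0 + 7 = 7, A[0][2] + B[2][0] = 8 + 2 = 10) = 7 (attained at k = 1)
  C[0][1] = min over k of (A[0][0] + B[0][1] = 9 + -1 = 8, A[0][1] + B[1][1] = 0 + 5 = 5, A[0][2] + B[2][1] = 8 + 6 = 14) = 5 (attained at k = 1)
  C[0][2] = min over k of (A[0][0] + B[0][2] = 9 + 1 = 10, A[0][1] + B[1][2] = 0 + 2 = 2, A[0][2] + B[2][2] = 8 + -5 = 3) = 2 (attained at k = 1)
  C[1][0] = min over k of (A[1][0] + B[0][0] = 1 + 4 = 5, A[1][1] + B[1][0] = -1 + 7 = 6, A[1][2] + B[2][0] = 5 + 2 = 7) = 5 (attained at k = 0)
  C[1][1] = min over k of (A[1][0] + B[0][1] = 1 + -1 = 0, A[1][1] + B[1][1] = -1 + 5 = 4, A[1][2] + B[2][1] = 5 + 6 = 11) = 0 (attained at k = 0)
  C[1][2] = min over k of (A[1][0] + B[0][2] = 1 + 1 = 2, A[1][1] + B[1][2] = -1 + 2 = 1, A[1][2] + B[2][2] = 5 + -5 = 0) = 0 (attained at k = 2)
  C[2][0] = min over k of (A[2][0] + B[0][0] = 8 + 4 = 12, A[2][1] + B[1][0] = 1 + 7 = 8, A[2][2] + B[2][0] = 9 + 2 = 11) = 8 (attained at k = 1)
  C[2][1] = min over k of (A[2][0] + B[0][1] = 8 + -1 = 7, A[2][1] + B[1][1] = 1 + 5 = 6, A[2][2] + B[2][1] = 9 + 6 = 15) = 6 (attained at k = 1)
  C[2][2] = min over k of (A[2][0] + B[0][2] = 8 + 1 = 9, A[2][1] + B[1][2] = 1 + 2 = 3, A[2][2] + B[2][2] = 9 + -5 = 4) = 3 (attained at k = 1)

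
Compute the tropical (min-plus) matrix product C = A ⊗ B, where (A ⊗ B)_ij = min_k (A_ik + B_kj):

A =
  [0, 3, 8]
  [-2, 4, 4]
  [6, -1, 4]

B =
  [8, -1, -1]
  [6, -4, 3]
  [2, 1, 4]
A ⊗ B =
  [8, -1, -1]
  [6, -3, -3]
  [5, -5, 2]

Apply the min-plus product entry-by-entry:
  C[0][0] = min over k of (A[0][0] + B[0][0] = 0 + 8 = 8, A[0][1] + B[1][0] = 3 + 6 = 9, A[0][2] + B[2][0] = 8 + 2 = 10) = 8 (attained at k = 0)
  C[0][1] = min over k of (A[0][0] + B[0][1] = 0 + -1 = -1, A[0][1] + B[1][1] = 3 + -4 = -1, A[0][2] + B[2][1] = 8 + 1 = 9) = -1 (attained at k = 0)
  C[0][2] = min over k of (A[0][0] + B[0][2] = 0 + -1 = -1, A[0][1] + B[1][2] = 3 + 3 = 6, A[0][2] + B[2][2] = 8 + 4 = 12) = -1 (attained at k = 0)
  C[1][0] = min over k of (A[1][0] + B[0][0] = -2 + 8 = 6, A[1][1] + B[1][0] = 4 + 6 = 10, A[1][2] + B[2][0] = 4 + 2 = 6) = 6 (attained at k = 0)
  C[1][1] = min over k of (A[1][0] + B[0][1] = -2 + -1 = -3, A[1][1] + B[1][1] = 4 + -4 = 0, A[1][2] + B[2][1] = 4 + 1 = 5) = -3 (attained at k = 0)
  C[1][2] = min over k of (A[1][0] + B[0][2] = -2 + -1 = -3, A[1][1] + B[1][2] = 4 + 3 = 7, A[1][2] + B[2][2] = 4 + 4 = 8) = -3 (attained at k = 0)
  C[2][0] = min over k of (A[2][0] + B[0][0] = 6 + 8 = 14, A[2][1] + B[1][0] = -1 + 6 = 5, A[2][2] + B[2][0] = 4 + 2 = 6) = 5 (attained at k = 1)
  C[2][1] = min over k of (A[2][0] + B[0][1] = 6 + -1 = 5, A[2][1] + B[1][1] = -1 + -4 = -5, A[2][2] + B[2][1] = 4 + 1 = 5) = -5 (attained at k = 1)
  C[2][2] = min over k of (A[2][0] + B[0][2] = 6 + -1 = 5, A[2][1] + B[1][2] = -1 + 3 = 2, A[2][2] + B[2][2] = 4 + 4 = 8) = 2 (attained at k = 1)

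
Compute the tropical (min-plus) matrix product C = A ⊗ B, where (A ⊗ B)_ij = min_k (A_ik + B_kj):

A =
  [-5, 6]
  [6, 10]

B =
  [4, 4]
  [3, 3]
A ⊗ B =
  [-1, -1]
  [10, 10]

Apply the min-plus product entry-by-entry:
  C[0][0] = min over k of (A[0][0] + B[0][0] = -5 + 4 = -1, A[0][1] + B[1][0] = 6 + 3 = 9) = -1 (attained at k = 0)
  C[0][1] = min over k of (A[0][0] + B[0][1] = -5 + 4 = -1, A[0][1] + B[1][1] = 6 + 3 = 9) = -1 (attained at k = 0)
  C[1][0] = min over k of (A[1][0] + B[0][0] = 6 + 4 = 10, A[1][1] + B[1][0] = 10 + 3 = 13) = 10 (attained at k = 0)
  C[1][1] = min over k of (A[1][0] + B[0][1] = 6 + 4 = 10, A[1][1] + B[1][1] = 10 + 3 = 13) = 10 (attained at k = 0)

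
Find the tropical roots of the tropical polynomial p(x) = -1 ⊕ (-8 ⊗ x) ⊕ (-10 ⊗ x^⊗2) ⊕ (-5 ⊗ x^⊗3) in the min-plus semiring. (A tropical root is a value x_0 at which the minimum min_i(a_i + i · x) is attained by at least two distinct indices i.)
Roots: {-5, 2, 7}

Each tropical root is a break point of the lower envelope of the lines y = a_i + i · x (there are 4 lines, with slopes 0, 1, ..., 3). Only the lines that attain the minimum somewhere contribute to roots; other lines are dominated. Here the surviving (envelope) indices are i = 3, i = 2, i = 1, i = 0.
Intersections between consecutive envelope lines give the roots: for adjacent envelope indices i < j the intersection is x = (a_i − a_j) / (j − i). Reading off the sorted break points: {-5, 2, 7}.
Verification: at each break x_0, at least two indices attain the minimum of min_i(a_i + i · x_0).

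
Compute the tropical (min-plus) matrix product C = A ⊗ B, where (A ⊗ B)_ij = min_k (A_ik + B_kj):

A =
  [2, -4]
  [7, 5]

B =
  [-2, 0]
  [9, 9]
A ⊗ B =
  [0, 2]
  [5, 7]

Apply the min-plus product entry-by-entry:
  C[0][0] = min over k of (A[0][0] + B[0][0] = 2 + -2 = 0, A[0][1] + B[1][0] = -4 + 9 = 5) = 0 (attained at k = 0)
  C[0][1] = min over k of (A[0][0] + B[0][1] = 2 + 0 = 2, A[0][1] + B[1][1] = -4 + 9 = 5) = 2 (attained at k = 0)
  C[1][0] = min over k of (A[1][0] + B[0][0] = 7 + -2 = 5, A[1][1] + B[1][0] = 5 + 9 = 14) = 5 (attained at k = 0)
  C[1][1] = min over k of (A[1][0] + B[0][1] = 7 + 0 = 7, A[1][1] + B[1][1] = 5 + 9 = 14) = 7 (attained at k = 0)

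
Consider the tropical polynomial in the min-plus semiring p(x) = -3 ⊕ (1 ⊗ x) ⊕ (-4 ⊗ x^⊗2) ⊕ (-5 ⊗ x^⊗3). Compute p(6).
p(6) = -3

A tropical monomial a ⊗ x^⊗i evaluates to a + i · x. Evaluating each term at x = 6:
  Term 0 contributes -3 + 0 · 6 = -3
  Term 1 contributes 1 + 1 · 6 = 7
  Term 2 contributes -4 + 2 · 6 = 8
  Term 3 contributes -5 + 3 · 6 = 13
p(6) = ⊕ of these = min[-3, 7, 8, 13] = -3.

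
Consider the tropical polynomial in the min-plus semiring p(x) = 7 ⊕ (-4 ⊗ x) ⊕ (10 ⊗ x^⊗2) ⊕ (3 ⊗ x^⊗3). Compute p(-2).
p(-2) = -6

A tropical monomial a ⊗ x^⊗i evaluates to a + i · x. Evaluating each term at x = -2:
  Term 0 contributes 7 + 0 · -2 = 7
  Term 1 contributes -4 + 1 · -2 = -6
  Term 2 contributes 10 + 2 · -2 = 6
  Term 3 contributes 3 + 3 · -2 = -3
p(-2) = ⊕ of these = min[7, -6, 6, -3] = -6.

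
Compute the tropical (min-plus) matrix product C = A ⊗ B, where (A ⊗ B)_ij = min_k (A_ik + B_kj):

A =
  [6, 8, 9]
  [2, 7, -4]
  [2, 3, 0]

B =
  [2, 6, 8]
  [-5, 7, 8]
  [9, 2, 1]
A ⊗ B =
  [3, 11, 10]
  [2, -2, -3]
  [-2, 2, 1]

Apply the min-plus product entry-by-entry:
  C[0][0] = min over k of (A[0][0] + B[0][0] = 6 + 2 = 8, A[0][1] + B[1][0] = 8 + -5 = 3, A[0][2] + B[2][0] = 9 + 9 = 18) = 3 (attained at k = 1)
  C[0][1] = min over k of (A[0][0] + B[0][1] = 6 + 6 = 12, A[0][1] + B[1][1] = 8 + 7 = 15, A[0][2] + B[2][1] = 9 + 2 = 11) = 11 (attained at k = 2)
  C[0][2] = min over k of (A[0][0] + B[0][2] = 6 + 8 = 14, A[0][1] + B[1][2] = 8 + 8 = 16, A[0][2] + B[2][2] = 9 + 1 = 10) = 10 (attained at k = 2)
  C[1][0] = min over k of (A[1][0] + B[0][0] = 2 + 2 = 4, A[1][1] + B[1][0] = 7 + -5 = 2, A[1][2] + B[2][0] = -4 + 9 = 5) = 2 (attained at k = 1)
  C[1][1] = min over k of (A[1][0] + B[0][1] = 2 + 6 = 8, A[1][1] + B[1][1] = 7 + 7 = 14, A[1][2] + B[2][1] = -4 + 2 = -2) = -2 (attained at k = 2)
  C[1][2] = min over k of (A[1][0] + B[0][2] = 2 + 8 = 10, A[1][1] + B[1][2] = 7 + 8 = 15, A[1][2] + B[2][2] = -4 + 1 = -3) = -3 (attained at k = 2)
  C[2][0] = min over k of (A[2][0] + B[0][0] = 2 + 2 = 4, A[2][1] + B[1][0] = 3 + -5 = -2, A[2][2] + B[2][0] = 0 + 9 = 9) = -2 (attained at k = 1)
  C[2][1] = min over k of (A[2][0] + B[0][1] = 2 + 6 = 8, A[2][1] + B[1][1] = 3 + 7 = 10, A[2][2] + B[2][1] = 0 + 2 = 2) = 2 (attained at k = 2)
  C[2][2] = min over k of (A[2][0] + B[0][2] = 2 + 8 = 10, A[2][1] + B[1][2] = 3 + 8 = 11, A[2][2] + B[2][2] = 0 + 1 = 1) = 1 (attained at k = 2)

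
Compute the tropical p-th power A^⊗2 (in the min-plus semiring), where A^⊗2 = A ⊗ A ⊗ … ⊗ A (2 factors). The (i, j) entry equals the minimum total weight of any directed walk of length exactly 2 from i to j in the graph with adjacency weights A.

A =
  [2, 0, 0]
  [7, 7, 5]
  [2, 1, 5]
A^⊗2 =
  [2, 1, 2]
  [7, 6, 7]
  [4, 2, 2]

Each entry (A^⊗2)_ij equals the minimum over all length-2 walks i = v_0 → v_1 → … → v_2 = j of Σ_t A[v_t][v_{t+1}]. For example, for (i, j) = (0, 2) we minimise over 3 possible intermediate vertex sequences; the minimum is 2, attained along the walk 0 → 0 → 2.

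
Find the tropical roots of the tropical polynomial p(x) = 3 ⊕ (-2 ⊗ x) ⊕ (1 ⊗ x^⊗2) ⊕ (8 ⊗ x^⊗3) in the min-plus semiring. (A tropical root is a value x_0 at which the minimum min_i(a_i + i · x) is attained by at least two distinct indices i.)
Roots: {-7, -3, 5}

Each tropical root is a break point of the lower envelope of the lines y = a_i + i · x (there are 4 lines, with slopes 0, 1, ..., 3). Only the lines that attain the minimum somewhere contribute to roots; other lines are dominated. Here the surviving (envelope) indices are i = 3, i = 2, i = 1, i = 0.
Intersections between consecutive envelope lines give the roots: for adjacent envelope indices i < j the intersection is x = (a_i − a_j) / (j − i). Reading off the sorted break points: {-7, -3, 5}.
Verification: at each break x_0, at least two indices attain the minimum of min_i(a_i + i · x_0).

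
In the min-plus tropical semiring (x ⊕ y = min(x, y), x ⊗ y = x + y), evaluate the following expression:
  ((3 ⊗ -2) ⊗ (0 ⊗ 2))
((3 ⊗ -2) ⊗ (0 ⊗ 2)) = 3

Expand innermost to outermost. Recall ⊕ takes the minimum of its arguments and ⊗ takes their sum. Working out the expression ((3 ⊗ -2) ⊗ (0 ⊗ 2)) gives 3.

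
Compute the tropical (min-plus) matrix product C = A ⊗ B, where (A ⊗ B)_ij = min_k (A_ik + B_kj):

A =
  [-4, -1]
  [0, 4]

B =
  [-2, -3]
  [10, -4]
A ⊗ B =
  [-6, -7]
  [-2, -3]

Apply the min-plus product entry-by-entry:
  C[0][0] = min over k of (A[0][0] + B[0][0] = -4 + -2 = -6, A[0][1] + B[1][0] = -1 + 10 = 9) = -6 (attained at k = 0)
  C[0][1] = min over k of (A[0][0] + B[0][1] = -4 + -3 = -7, A[0][1] + B[1][1] = -1 + -4 = -5) = -7 (attained at k = 0)
  C[1][0] = min over k of (A[1][0] + B[0][0] = 0 + -2 = -2, A[1][1] + B[1][0] = 4 + 10 = 14) = -2 (attained at k = 0)
  C[1][1] = min over k of (A[1][0] + B[0][1] = 0 + -3 = -3, A[1][1] + B[1][1] = 4 + -4 = 0) = -3 (attained at k = 0)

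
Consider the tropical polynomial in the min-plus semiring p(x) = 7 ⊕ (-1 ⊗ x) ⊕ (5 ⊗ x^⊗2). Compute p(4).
p(4) = 3

A tropical monomial a ⊗ x^⊗i evaluates to a + i · x. Evaluating each term at x = 4:
  Term 0 contributes 7 + 0 · 4 = 7
  Term 1 contributes -1 + 1 · 4 = 3
  Term 2 contributes 5 + 2 · 4 = 13
p(4) = ⊕ of these = min[7, 3, 13] = 3.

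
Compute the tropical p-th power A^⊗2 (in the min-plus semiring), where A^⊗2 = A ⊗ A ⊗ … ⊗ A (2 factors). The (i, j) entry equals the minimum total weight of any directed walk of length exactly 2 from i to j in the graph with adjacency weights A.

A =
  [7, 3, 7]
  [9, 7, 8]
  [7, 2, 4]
A^⊗2 =
  [12, 9, 11]
  [15, 10, 12]
  [11, 6, 8]

Each entry (A^⊗2)_ij equals the minimum over all length-2 walks i = v_0 → v_1 → … → v_2 = j of Σ_t A[v_t][v_{t+1}]. For example, for (i, j) = (0, 2) we minimise over 3 possible intermediate vertex sequences; the minimum is 11, attained along the walk 0 → 1 → 2.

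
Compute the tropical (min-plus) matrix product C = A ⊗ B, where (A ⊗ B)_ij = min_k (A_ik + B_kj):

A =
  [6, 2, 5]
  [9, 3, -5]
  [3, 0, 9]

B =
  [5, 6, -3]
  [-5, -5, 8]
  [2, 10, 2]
A ⊗ B =
  [-3, -3, 3]
  [-3, -2, -3]
  [-5, -5, 0]

Apply the min-plus product entry-by-entry:
  C[0][0] = min over k of (A[0][0] + B[0][0] = 6 + 5 = 11, A[0][1] + B[1][0] = 2 + -5 = -3, A[0][2] + B[2][0] = 5 + 2 = 7) = -3 (attained at k = 1)
  C[0][1] = min over k of (A[0][0] + B[0][1] = 6 + 6 = 12, A[0][1] + B[1][1] = 2 + -5 = -3, A[0][2] + B[2][1] = 5 + 10 = 15) = -3 (attained at k = 1)
  C[0][2] = min over k of (A[0][0] + B[0][2] = 6 + -3 = 3, A[0][1] + B[1][2] = 2 + 8 = 10, A[0][2] + B[2][2] = 5 + 2 = 7) = 3 (attained at k = 0)
  C[1][0] = min over k of (A[1][0] + B[0][0] = 9 + 5 = 14, A[1][1] + B[1][0] = 3 + -5 = -2, A[1][2] + B[2][0] = -5 + 2 = -3) = -3 (attained at k = 2)
  C[1][1] = min over k of (A[1][0] + B[0][1] = 9 + 6 = 15, A[1][1] + B[1][1] = 3 + -5 = -2, A[1][2] + B[2][1] = -5 + 10 = 5) = -2 (attained at k = 1)
  C[1][2] = min over k of (A[1][0] + B[0][2] = 9 + -3 = 6, A[1][1] + B[1][2] = 3 + 8 = 11, A[1][2] + B[2][2] = -5 + 2 = -3) = -3 (attained at k = 2)
  C[2][0] = min over k of (A[2][0] + B[0][0] = 3 + 5 = 8, A[2][1] + B[1][0] = 0 + -5 = -5, A[2][2] + B[2][0] = 9 + 2 = 11) = -5 (attained at k = 1)
  C[2][1] = min over k of (A[2][0] + B[0][1] = 3 + 6 = 9, A[2][1] + B[1][1] = 0 + -5 = -5, A[2][2] + B[2][1] = 9 + 10 = 19) = -5 (attained at k = 1)
  C[2][2] = min over k of (A[2][0] + B[0][2] = 3 + -3 = 0, A[2][1] + B[1][2] = 0 + 8 = 8, A[2][2] + B[2][2] = 9 + 2 = 11) = 0 (attained at k = 0)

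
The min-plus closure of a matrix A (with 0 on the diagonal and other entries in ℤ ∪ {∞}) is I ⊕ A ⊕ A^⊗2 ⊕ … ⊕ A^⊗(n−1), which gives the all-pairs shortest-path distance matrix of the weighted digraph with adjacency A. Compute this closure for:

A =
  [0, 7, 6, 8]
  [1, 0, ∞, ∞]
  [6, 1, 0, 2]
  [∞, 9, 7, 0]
Closure =
  [0, 7, 6, 8]
  [1, 0, 7, 9]
  [2, 1, 0, 2]
  [9, 8, 7, 0]

This is the Floyd-Warshall all-pairs shortest-path computation. For each intermediate vertex k = 0, 1, …, 3, update dist[i][j] ← min(dist[i][j], dist[i][k] + dist[k][j]). The final matrix gives, for each (i, j), the minimum total weight of any directed path from i to j (possibly empty when i = j).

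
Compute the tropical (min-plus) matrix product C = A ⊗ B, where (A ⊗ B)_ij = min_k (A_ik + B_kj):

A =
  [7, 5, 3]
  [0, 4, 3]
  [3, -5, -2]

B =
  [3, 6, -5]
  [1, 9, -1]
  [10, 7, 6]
A ⊗ B =
  [6, 10, 2]
  [3, 6, -5]
  [-4, 4, -6]

Apply the min-plus product entry-by-entry:
  C[0][0] = min over k of (A[0][0] + B[0][0] = 7 + 3 = 10, A[0][1] + B[1][0] = 5 + 1 = 6, A[0][2] + B[2][0] = 3 + 10 = 13) = 6 (attained at k = 1)
  C[0][1] = min over k of (A[0][0] + B[0][1] = 7 + 6 = 13, A[0][1] + B[1][1] = 5 + 9 = 14, A[0][2] + B[2][1] = 3 + 7 = 10) = 10 (attained at k = 2)
  C[0][2] = min over k of (A[0][0] + B[0][2] = 7 + -5 = 2, A[0][1] + B[1][2] = 5 + -1 = 4, A[0][2] + B[2][2] = 3 + 6 = 9) = 2 (attained at k = 0)
  C[1][0] = min over k of (A[1][0] + B[0][0] = 0 + 3 = 3, A[1][1] + B[1][0] = 4 + 1 = 5, A[1][2] + B[2][0] = 3 + 10 = 13) = 3 (attained at k = 0)
  C[1][1] = min over k of (A[1][0] + B[0][1] = 0 + 6 = 6, A[1][1] + B[1][1] = 4 + 9 = 13, A[1][2] + B[2][1] = 3 + 7 = 10) = 6 (attained at k = 0)
  C[1][2] = min over k of (A[1][0] + B[0][2] = 0 + -5 = -5, A[1][1] + B[1][2] = 4 + -1 = 3, A[1][2] + B[2][2] = 3 + 6 = 9) = -5 (attained at k = 0)
  C[2][0] = min over k of (A[2][0] + B[0][0] = 3 + 3 = 6, A[2][1] + B[1][0] = -5 + 1 = -4, A[2][2] + B[2][0] = -2 + 10 = 8) = -4 (attained at k = 1)
  C[2][1] = min over k of (A[2][0] + B[0][1] = 3 + 6 = 9, A[2][1] + B[1][1] = -5 + 9 = 4, A[2][2] + B[2][1] = -2 + 7 = 5) = 4 (attained at k = 1)
  C[2][2] = min over k of (A[2][0] + B[0][2] = 3 + -5 = -2, A[2][1] + B[1][2] = -5 + -1 = -6, A[2][2] + B[2][2] = -2 + 6 = 4) = -6 (attained at k = 1)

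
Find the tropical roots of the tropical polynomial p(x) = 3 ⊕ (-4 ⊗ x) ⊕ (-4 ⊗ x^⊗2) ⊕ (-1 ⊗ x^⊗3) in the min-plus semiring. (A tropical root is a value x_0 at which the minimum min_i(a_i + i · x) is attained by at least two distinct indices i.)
Roots: {-3, 0, 7}

Each tropical root is a break point of the lower envelope of the lines y = a_i + i · x (there are 4 lines, with slopes 0, 1, ..., 3). Only the lines that attain the minimum somewhere contribute to roots; other lines are dominated. Here the surviving (envelope) indices are i = 3, i = 2, i = 1, i = 0.
Intersections between consecutive envelope lines give the roots: for adjacent envelope indices i < j the intersection is x = (a_i − a_j) / (j − i). Reading off the sorted break points: {-3, 0, 7}.
Verification: at each break x_0, at least two indices attain the minimum of min_i(a_i + i · x_0).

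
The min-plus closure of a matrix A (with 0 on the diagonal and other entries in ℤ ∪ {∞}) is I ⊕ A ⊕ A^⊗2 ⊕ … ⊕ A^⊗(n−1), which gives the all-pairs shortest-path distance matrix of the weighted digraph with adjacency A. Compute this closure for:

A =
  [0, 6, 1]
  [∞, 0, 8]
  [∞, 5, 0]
Closure =
  [0, 6, 1]
  [∞, 0, 8]
  [∞, 5, 0]

This is the Floyd-Warshall all-pairs shortest-path computation. For each intermediate vertex k = 0, 1, …, 2, update dist[i][j] ← min(dist[i][j], dist[i][k] + dist[k][j]). The final matrix gives, for each (i, j), the minimum total weight of any directed path from i to j (possibly empty when i = j).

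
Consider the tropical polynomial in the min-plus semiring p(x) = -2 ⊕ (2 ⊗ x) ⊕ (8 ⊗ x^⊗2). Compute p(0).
p(0) = -2

A tropical monomial a ⊗ x^⊗i evaluates to a + i · x. Evaluating each term at x = 0:
  Term 0 contributes -2 + 0 · 0 = -2
  Term 1 contributes 2 + 1 · 0 = 2
  Term 2 contributes 8 + 2 · 0 = 8
p(0) = ⊕ of these = min[-2, 2, 8] = -2.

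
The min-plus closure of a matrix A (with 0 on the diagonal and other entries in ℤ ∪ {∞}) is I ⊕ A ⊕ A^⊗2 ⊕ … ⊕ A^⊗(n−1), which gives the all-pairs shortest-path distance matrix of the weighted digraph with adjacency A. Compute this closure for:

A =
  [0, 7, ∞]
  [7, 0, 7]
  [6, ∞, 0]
Closure =
  [0, 7, 14]
  [7, 0, 7]
  [6, 13, 0]

This is the Floyd-Warshall all-pairs shortest-path computation. For each intermediate vertex k = 0, 1, …, 2, update dist[i][j] ← min(dist[i][j], dist[i][k] + dist[k][j]). The final matrix gives, for each (i, j), the minimum total weight of any directed path from i to j (possibly empty when i = j).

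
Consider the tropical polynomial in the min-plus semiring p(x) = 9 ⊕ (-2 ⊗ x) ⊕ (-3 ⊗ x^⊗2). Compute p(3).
p(3) = 1

A tropical monomial a ⊗ x^⊗i evaluates to a + i · x. Evaluating each term at x = 3:
  Term 0 contributes 9 + 0 · 3 = 9
  Term 1 contributes -2 + 1 · 3 = 1
  Term 2 contributes -3 + 2 · 3 = 3
p(3) = ⊕ of these = min[9, 1, 3] = 1.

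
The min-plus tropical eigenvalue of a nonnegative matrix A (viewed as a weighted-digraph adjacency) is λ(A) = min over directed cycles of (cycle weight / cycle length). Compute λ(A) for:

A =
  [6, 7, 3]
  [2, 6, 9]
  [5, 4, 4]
λ(A) = 3

Enumerate directed cycles and compute their means (weight / length). Sample:
  cycle 0 → 0: weight = 6, length = 1, mean = 6/1 ≈ 6.000
  cycle 1 → 1: weight = 6, length = 1, mean = 6/1 ≈ 6.000
  cycle 2 → 2: weight = 4, length = 1, mean = 4/1 ≈ 4.000
  cycle 0 → 1 → 0: weight = 9, length = 2, mean = 9/2 ≈ 4.500
  cycle 0 → 2 → 0: weight = 8, length = 2, mean = 8/2 ≈ 4.000
  cycle 1 → 0 → 1: weight = 9, length = 2, mean = 9/2 ≈ 4.500
Minimum mean = 3.000, attained e.g. along the cycle 0 → 2 → 1 → 0 with weight 9 and length 3. So λ(A) = 9/3 = 3.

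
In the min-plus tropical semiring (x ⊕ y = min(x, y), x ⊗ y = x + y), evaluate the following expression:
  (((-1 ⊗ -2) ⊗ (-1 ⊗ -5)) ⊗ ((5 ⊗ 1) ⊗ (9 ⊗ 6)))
(((-1 ⊗ -2) ⊗ (-1 ⊗ -5)) ⊗ ((5 ⊗ 1) ⊗ (9 ⊗ 6))) = 12

Expand innermost to outermost. Recall ⊕ takes the minimum of its arguments and ⊗ takes their sum. Working out the expression (((-1 ⊗ -2) ⊗ (-1 ⊗ -5)) ⊗ ((5 ⊗ 1) ⊗ (9 ⊗ 6))) gives 12.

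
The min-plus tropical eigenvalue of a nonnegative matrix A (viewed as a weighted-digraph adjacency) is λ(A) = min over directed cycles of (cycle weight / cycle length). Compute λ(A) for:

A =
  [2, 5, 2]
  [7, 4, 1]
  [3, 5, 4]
λ(A) = 2

Enumerate directed cycles and compute their means (weight / length). Sample:
  cycle 0 → 0: weight = 2, length = 1, mean = 2/1 ≈ 2.000
  cycle 1 → 1: weight = 4, length = 1, mean = 4/1 ≈ 4.000
  cycle 2 → 2: weight = 4, length = 1, mean = 4/1 ≈ 4.000
  cycle 0 → 1 → 0: weight = 12, length = 2, mean = 12/2 ≈ 6.000
  cycle 0 → 2 → 0: weight = 5, length = 2, mean = 5/2 ≈ 2.500
  cycle 1 → 0 → 1: weight = 12, length = 2, mean = 12/2 ≈ 6.000
Minimum mean = 2.000, attained e.g. along the cycle 0 → 0 with weight 2 and length 1. So λ(A) = 2/1 = 2.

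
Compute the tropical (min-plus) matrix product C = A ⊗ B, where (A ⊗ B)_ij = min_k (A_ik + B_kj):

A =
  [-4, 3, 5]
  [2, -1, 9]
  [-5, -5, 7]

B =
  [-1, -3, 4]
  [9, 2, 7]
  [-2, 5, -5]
A ⊗ B =
  [-5, -7, 0]
  [1, -1, 4]
  [-6, -8, -1]

Apply the min-plus product entry-by-entry:
  C[0][0] = min over k of (A[0][0] + B[0][0] = -4 + -1 = -5, A[0][1] + B[1][0] = 3 + 9 = 12, A[0][2] + B[2][0] = 5 + -2 = 3) = -5 (attained at k = 0)
  C[0][1] = min over k of (A[0][0] + B[0][1] = -4 + -3 = -7, A[0][1] + B[1][1] = 3 + 2 = 5, A[0][2] + B[2][1] = 5 + 5 = 10) = -7 (attained at k = 0)
  C[0][2] = min over k of (A[0][0] + B[0][2] = -4 + 4 = 0, A[0][1] + B[1][2] = 3 + 7 = 10, A[0][2] + B[2][2] = 5 + -5 = 0) = 0 (attained at k = 0)
  C[1][0] = min over k of (A[1][0] + B[0][0] = 2 + -1 = 1, A[1][1] + B[1][0] = -1 + 9 = 8, A[1][2] + B[2][0] = 9 + -2 = 7) = 1 (attained at k = 0)
  C[1][1] = min over k of (A[1][0] + B[0][1] = 2 + -3 = -1, A[1][1] + B[1][1] = -1 + 2 = 1, A[1][2] + B[2][1] = 9 + 5 = 14) = -1 (attained at k = 0)
  C[1][2] = min over k of (A[1][0] + B[0][2] = 2 + 4 = 6, A[1][1] + B[1][2] = -1 + 7 = 6, A[1][2] + B[2][2] = 9 + -5 = 4) = 4 (attained at k = 2)
  C[2][0] = min over k of (A[2][0] + B[0][0] = -5 + -1 = -6, A[2][1] + B[1][0] = -5 + 9 = 4, A[2][2] + B[2][0] = 7 + -2 = 5) = -6 (attained at k = 0)
  C[2][1] = min over k of (A[2][0] + B[0][1] = -5 + -3 = -8, A[2][1] + B[1][1] = -5 + 2 = -3, A[2][2] + B[2][1] = 7 + 5 = 12) = -8 (attained at k = 0)
  C[2][2] = min over k of (A[2][0] + B[0][2] = -5 + 4 = -1, A[2][1] + B[1][2] = -5 + 7 = 2, A[2][2] + B[2][2] = 7 + -5 = 2) = -1 (attained at k = 0)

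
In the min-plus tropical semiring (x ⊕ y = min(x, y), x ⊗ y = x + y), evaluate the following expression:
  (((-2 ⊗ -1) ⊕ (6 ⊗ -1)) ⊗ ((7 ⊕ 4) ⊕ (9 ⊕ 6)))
(((-2 ⊗ -1) ⊕ (6 ⊗ -1)) ⊗ ((7 ⊕ 4) ⊕ (9 ⊕ 6))) = 1

Expand innermost to outermost. Recall ⊕ takes the minimum of its arguments and ⊗ takes their sum. Working out the expression (((-2 ⊗ -1) ⊕ (6 ⊗ -1)) ⊗ ((7 ⊕ 4) ⊕ (9 ⊕ 6))) gives 1.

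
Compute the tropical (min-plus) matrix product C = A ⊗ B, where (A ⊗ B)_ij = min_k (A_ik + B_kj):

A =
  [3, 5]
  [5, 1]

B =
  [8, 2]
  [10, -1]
A ⊗ B =
  [11, 4]
  [11, 0]

Apply the min-plus product entry-by-entry:
  C[0][0] = min over k of (A[0][0] + B[0][0] = 3 + 8 = 11, A[0][1] + B[1][0] = 5 + 10 = 15) = 11 (attained at k = 0)
  C[0][1] = min over k of (A[0][0] + B[0][1] = 3 + 2 = 5, A[0][1] + B[1][1] = 5 + -1 = 4) = 4 (attained at k = 1)
  C[1][0] = min over k of (A[1][0] + B[0][0] = 5 + 8 = 13, A[1][1] + B[1][0] = 1 + 10 = 11) = 11 (attained at k = 1)
  C[1][1] = min over k of (A[1][0] + B[0][1] = 5 + 2 = 7, A[1][1] + B[1][1] = 1 + -1 = 0) = 0 (attained at k = 1)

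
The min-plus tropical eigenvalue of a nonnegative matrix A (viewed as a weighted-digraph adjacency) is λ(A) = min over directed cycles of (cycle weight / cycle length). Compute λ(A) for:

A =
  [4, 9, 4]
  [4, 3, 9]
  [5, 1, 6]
λ(A) = 3

Enumerate directed cycles and compute their means (weight / length). Sample:
  cycle 0 → 0: weight = 4, length = 1, mean = 4/1 ≈ 4.000
  cycle 1 → 1: weight = 3, length = 1, mean = 3/1 ≈ 3.000
  cycle 2 → 2: weight = 6, length = 1, mean = 6/1 ≈ 6.000
  cycle 0 → 1 → 0: weight = 13, length = 2, mean = 13/2 ≈ 6.500
  cycle 0 → 2 → 0: weight = 9, length = 2, mean = 9/2 ≈ 4.500
  cycle 1 → 0 → 1: weight = 13, length = 2, mean = 13/2 ≈ 6.500
Minimum mean = 3.000, attained e.g. along the cycle 1 → 1 with weight 3 and length 1. So λ(A) = 3/1 = 3.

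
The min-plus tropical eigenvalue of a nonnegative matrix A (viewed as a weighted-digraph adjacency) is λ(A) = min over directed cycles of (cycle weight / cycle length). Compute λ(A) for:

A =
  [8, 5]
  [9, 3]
λ(A) = 3

Enumerate directed cycles and compute their means (weight / length). Sample:
  cycle 0 → 0: weight = 8, length = 1, mean = 8/1 ≈ 8.000
  cycle 1 → 1: weight = 3, length = 1, mean = 3/1 ≈ 3.000
  cycle 0 → 1 → 0: weight = 14, length = 2, mean = 14/2 ≈ 7.000
  cycle 1 → 0 → 1: weight = 14, length = 2, mean = 14/2 ≈ 7.000
Minimum mean = 3.000, attained e.g. along the cycle 1 → 1 with weight 3 and length 1. So λ(A) = 3/1 = 3.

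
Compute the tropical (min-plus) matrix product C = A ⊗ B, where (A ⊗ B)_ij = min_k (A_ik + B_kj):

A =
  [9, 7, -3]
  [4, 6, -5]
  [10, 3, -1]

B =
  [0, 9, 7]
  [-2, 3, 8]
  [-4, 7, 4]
A ⊗ B =
  [-7, 4, 1]
  [-9, 2, -1]
  [-5, 6, 3]

Apply the min-plus product entry-by-entry:
  C[0][0] = min over k of (A[0][0] + B[0][0] = 9 + 0 = 9, A[0][1] + B[1][0] = 7 + -2 = 5, A[0][2] + B[2][0] = -3 + -4 = -7) = -7 (attained at k = 2)
  C[0][1] = min over k of (A[0][0] + B[0][1] = 9 + 9 = 18, A[0][1] + B[1][1] = 7 + 3 = 10, A[0][2] + B[2][1] = -3 + 7 = 4) = 4 (attained at k = 2)
  C[0][2] = min over k of (A[0][0] + B[0][2] = 9 + 7 = 16, A[0][1] + B[1][2] = 7 + 8 = 15, A[0][2] + B[2][2] = -3 + 4 = 1) = 1 (attained at k = 2)
  C[1][0] = min over k of (A[1][0] + B[0][0] = 4 + 0 = 4, A[1][1] + B[1][0] = 6 + -2 = 4, A[1][2] + B[2][0] = -5 + -4 = -9) = -9 (attained at k = 2)
  C[1][1] = min over k of (A[1][0] + B[0][1] = 4 + 9 = 13, A[1][1] + B[1][1] = 6 + 3 = 9, A[1][2] + B[2][1] = -5 + 7 = 2) = 2 (attained at k = 2)
  C[1][2] = min over k of (A[1][0] + B[0][2] = 4 + 7 = 11, A[1][1] + B[1][2] = 6 + 8 = 14, A[1][2] + B[2][2] = -5 + 4 = -1) = -1 (attained at k = 2)
  C[2][0] = min over k of (A[2][0] + B[0][0] = 10 + 0 = 10, A[2][1] + B[1][0] = 3 + -2 = 1, A[2][2] + B[2][0] = -1 + -4 = -5) = -5 (attained at k = 2)
  C[2][1] = min over k of (A[2][0] + B[0][1] = 10 + 9 = 19, A[2][1] + B[1][1] = 3 + 3 = 6, A[2][2] + B[2][1] = -1 + 7 = 6) = 6 (attained at k = 1)
  C[2][2] = min over k of (A[2][0] + B[0][2] = 10 + 7 = 17, A[2][1] + B[1][2] = 3 + 8 = 11, A[2][2] + B[2][2] = -1 + 4 = 3) = 3 (attained at k = 2)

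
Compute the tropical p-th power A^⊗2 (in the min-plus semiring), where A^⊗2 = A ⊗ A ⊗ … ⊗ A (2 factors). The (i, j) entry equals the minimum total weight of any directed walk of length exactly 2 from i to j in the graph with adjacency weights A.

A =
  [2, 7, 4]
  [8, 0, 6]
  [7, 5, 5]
A^⊗2 =
  [4, 7, 6]
  [8, 0, 6]
  [9, 5, 10]

Each entry (A^⊗2)_ij equals the minimum over all length-2 walks i = v_0 → v_1 → … → v_2 = j of Σ_t A[v_t][v_{t+1}]. For example, for (i, j) = (0, 2) we minimise over 3 possible intermediate vertex sequences; the minimum is 6, attained along the walk 0 → 0 → 2.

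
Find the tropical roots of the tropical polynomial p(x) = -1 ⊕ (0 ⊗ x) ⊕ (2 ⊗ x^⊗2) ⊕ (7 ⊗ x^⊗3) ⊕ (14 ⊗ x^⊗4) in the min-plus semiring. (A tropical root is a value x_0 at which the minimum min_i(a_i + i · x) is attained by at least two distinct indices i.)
Roots: {-7, -5, -2, -1}

Each tropical root is a break point of the lower envelope of the lines y = a_i + i · x (there are 5 lines, with slopes 0, 1, ..., 4). Only the lines that attain the minimum somewhere contribute to roots; other lines are dominated. Here the surviving (envelope) indices are i = 4, i = 3, i = 2, i = 1, i = 0.
Intersections between consecutive envelope lines give the roots: for adjacent envelope indices i < j the intersection is x = (a_i − a_j) / (j − i). Reading off the sorted break points: {-7, -5, -2, -1}.
Verification: at each break x_0, at least two indices attain the minimum of min_i(a_i + i · x_0).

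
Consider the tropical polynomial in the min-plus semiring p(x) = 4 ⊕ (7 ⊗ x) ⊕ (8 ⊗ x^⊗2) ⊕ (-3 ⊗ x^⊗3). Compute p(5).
p(5) = 4

A tropical monomial a ⊗ x^⊗i evaluates to a + i · x. Evaluating each term at x = 5:
  Term 0 contributes 4 + 0 · 5 = 4
  Term 1 contributes 7 + 1 · 5 = 12
  Term 2 contributes 8 + 2 · 5 = 18
  Term 3 contributes -3 + 3 · 5 = 12
p(5) = ⊕ of these = min[4, 12, 18, 12] = 4.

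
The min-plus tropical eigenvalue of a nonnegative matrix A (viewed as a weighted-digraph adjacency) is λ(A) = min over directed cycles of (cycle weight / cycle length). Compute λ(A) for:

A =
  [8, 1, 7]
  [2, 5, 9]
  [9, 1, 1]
λ(A) = 1

Enumerate directed cycles and compute their means (weight / length). Sample:
  cycle 0 → 0: weight = 8, length = 1, mean = 8/1 ≈ 8.000
  cycle 1 → 1: weight = 5, length = 1, mean = 5/1 ≈ 5.000
  cycle 2 → 2: weight = 1, length = 1, mean = 1/1 ≈ 1.000
  cycle 0 → 1 → 0: weight = 3, length = 2, mean = 3/2 ≈ 1.500
  cycle 0 → 2 → 0: weight = 16, length = 2, mean = 16/2 ≈ 8.000
  cycle 1 → 0 → 1: weight = 3, length = 2, mean = 3/2 ≈ 1.500
Minimum mean = 1.000, attained e.g. along the cycle 2 → 2 with weight 1 and length 1. So λ(A) = 1/1 = 1.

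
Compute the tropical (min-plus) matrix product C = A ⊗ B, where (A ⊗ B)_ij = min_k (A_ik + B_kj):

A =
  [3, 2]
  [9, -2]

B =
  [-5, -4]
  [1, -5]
A ⊗ B =
  [-2, -3]
  [-1, -7]

Apply the min-plus product entry-by-entry:
  C[0][0] = min over k of (A[0][0] + B[0][0] = 3 + -5 = -2, A[0][1] + B[1][0] = 2 + 1 = 3) = -2 (attained at k = 0)
  C[0][1] = min over k of (A[0][0] + B[0][1] = 3 + -4 = -1, A[0][1] + B[1][1] = 2 + -5 = -3) = -3 (attained at k = 1)
  C[1][0] = min over k of (A[1][0] + B[0][0] = 9 + -5 = 4, A[1][1] + B[1][0] = -2 + 1 = -1) = -1 (attained at k = 1)
  C[1][1] = min over k of (A[1][0] + B[0][1] = 9 + -4 = 5, A[1][1] + B[1][1] = -2 + -5 = -7) = -7 (attained at k = 1)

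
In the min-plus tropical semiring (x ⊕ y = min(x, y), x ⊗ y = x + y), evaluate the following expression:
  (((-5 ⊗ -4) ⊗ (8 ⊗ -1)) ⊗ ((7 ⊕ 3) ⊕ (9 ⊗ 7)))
(((-5 ⊗ -4) ⊗ (8 ⊗ -1)) ⊗ ((7 ⊕ 3) ⊕ (9 ⊗ 7))) = 1

Expand innermost to outermost. Recall ⊕ takes the minimum of its arguments and ⊗ takes their sum. Working out the expression (((-5 ⊗ -4) ⊗ (8 ⊗ -1)) ⊗ ((7 ⊕ 3) ⊕ (9 ⊗ 7))) gives 1.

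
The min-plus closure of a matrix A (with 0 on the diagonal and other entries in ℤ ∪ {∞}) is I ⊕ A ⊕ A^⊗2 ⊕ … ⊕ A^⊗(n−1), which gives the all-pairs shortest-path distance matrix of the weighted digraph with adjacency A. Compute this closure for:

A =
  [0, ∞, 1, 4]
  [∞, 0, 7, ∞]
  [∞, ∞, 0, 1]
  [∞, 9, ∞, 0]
Closure =
  [0, 11, 1, 2]
  [∞, 0, 7, 8]
  [∞, 10, 0, 1]
  [∞, 9, 16, 0]

This is the Floyd-Warshall all-pairs shortest-path computation. For each intermediate vertex k = 0, 1, …, 3, update dist[i][j] ← min(dist[i][j], dist[i][k] + dist[k][j]). The final matrix gives, for each (i, j), the minimum total weight of any directed path from i to j (possibly empty when i = j).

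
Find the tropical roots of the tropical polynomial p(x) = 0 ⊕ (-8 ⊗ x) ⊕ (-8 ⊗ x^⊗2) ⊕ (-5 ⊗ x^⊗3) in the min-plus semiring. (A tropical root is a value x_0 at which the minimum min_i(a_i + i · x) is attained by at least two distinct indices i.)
Roots: {-3, 0, 8}

Each tropical root is a break point of the lower envelope of the lines y = a_i + i · x (there are 4 lines, with slopes 0, 1, ..., 3). Only the lines that attain the minimum somewhere contribute to roots; other lines are dominated. Here the surviving (envelope) indices are i = 3, i = 2, i = 1, i = 0.
Intersections between consecutive envelope lines give the roots: for adjacent envelope indices i < j the intersection is x = (a_i − a_j) / (j − i). Reading off the sorted break points: {-3, 0, 8}.
Verification: at each break x_0, at least two indices attain the minimum of min_i(a_i + i · x_0).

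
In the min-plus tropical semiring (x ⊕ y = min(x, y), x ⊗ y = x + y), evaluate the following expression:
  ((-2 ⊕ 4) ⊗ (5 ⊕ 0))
((-2 ⊕ 4) ⊗ (5 ⊕ 0)) = -2

Expand innermost to outermost. Recall ⊕ takes the minimum of its arguments and ⊗ takes their sum. Working out the expression ((-2 ⊕ 4) ⊗ (5 ⊕ 0)) gives -2.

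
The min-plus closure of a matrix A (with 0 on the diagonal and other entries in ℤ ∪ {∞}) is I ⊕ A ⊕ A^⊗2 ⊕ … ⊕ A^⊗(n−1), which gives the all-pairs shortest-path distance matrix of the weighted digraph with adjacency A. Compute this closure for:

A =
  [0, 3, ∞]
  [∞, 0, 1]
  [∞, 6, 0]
Closure =
  [0, 3, 4]
  [∞, 0, 1]
  [∞, 6, 0]

This is the Floyd-Warshall all-pairs shortest-path computation. For each intermediate vertex k = 0, 1, …, 2, update dist[i][j] ← min(dist[i][j], dist[i][k] + dist[k][j]). The final matrix gives, for each (i, j), the minimum total weight of any directed path from i to j (possibly empty when i = j).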